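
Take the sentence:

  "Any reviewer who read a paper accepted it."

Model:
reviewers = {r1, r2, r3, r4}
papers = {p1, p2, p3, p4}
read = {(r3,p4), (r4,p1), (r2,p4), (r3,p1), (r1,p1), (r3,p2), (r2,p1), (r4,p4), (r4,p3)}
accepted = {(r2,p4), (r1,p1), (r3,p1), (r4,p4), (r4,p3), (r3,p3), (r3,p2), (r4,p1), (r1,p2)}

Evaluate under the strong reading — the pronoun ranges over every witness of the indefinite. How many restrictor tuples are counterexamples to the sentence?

"it" takes "a paper" as antecedent — a donkey pronoun bound across the clause boundary.
Strong reading: for every (r,p) with read(r,p), accepted(r,p).
Restrictor pairs: (r1,p1) ✓  (r2,p1) ✗  (r2,p4) ✓  (r3,p1) ✓  (r3,p2) ✓  (r3,p4) ✗  (r4,p1) ✓  (r4,p3) ✓  (r4,p4) ✓
Counterexamples (restrictor pairs failing the scope): 2.

2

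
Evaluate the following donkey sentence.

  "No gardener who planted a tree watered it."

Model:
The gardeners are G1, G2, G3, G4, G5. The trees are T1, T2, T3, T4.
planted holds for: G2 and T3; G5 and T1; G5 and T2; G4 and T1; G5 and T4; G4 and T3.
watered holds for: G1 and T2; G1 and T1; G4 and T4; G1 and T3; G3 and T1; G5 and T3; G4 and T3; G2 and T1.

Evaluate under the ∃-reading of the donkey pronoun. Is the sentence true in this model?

"it" takes "a tree" as antecedent — a donkey pronoun bound across the clause boundary.
Truth condition: for no (g,t) with planted(g,t) does watered(g,t) hold.
Restrictor pairs — does the scope hold? (G2,T3):fails  (G4,T1):fails  (G4,T3):holds  (G5,T1):fails  (G5,T2):fails  (G5,T4):fails
Scope holds for 1 pair(s), so the sentence is false.

False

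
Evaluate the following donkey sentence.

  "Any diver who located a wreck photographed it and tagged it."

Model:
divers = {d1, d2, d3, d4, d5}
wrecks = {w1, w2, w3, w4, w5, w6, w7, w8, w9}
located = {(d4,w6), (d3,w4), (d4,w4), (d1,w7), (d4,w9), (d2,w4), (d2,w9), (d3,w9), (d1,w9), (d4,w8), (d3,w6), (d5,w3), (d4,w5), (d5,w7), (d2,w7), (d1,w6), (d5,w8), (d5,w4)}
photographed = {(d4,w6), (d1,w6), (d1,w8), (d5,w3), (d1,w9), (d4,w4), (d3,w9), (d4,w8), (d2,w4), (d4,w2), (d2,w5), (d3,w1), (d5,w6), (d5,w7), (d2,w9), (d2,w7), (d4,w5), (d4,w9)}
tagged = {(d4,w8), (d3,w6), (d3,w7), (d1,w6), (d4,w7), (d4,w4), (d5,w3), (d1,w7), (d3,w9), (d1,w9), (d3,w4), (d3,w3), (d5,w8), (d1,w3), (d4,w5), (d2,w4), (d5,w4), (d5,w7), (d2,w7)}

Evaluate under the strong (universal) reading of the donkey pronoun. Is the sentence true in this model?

False

"it" takes "a wreck" as antecedent — a donkey pronoun bound across the clause boundary.
Strong reading: for every (d,w) with located(d,w), photographed(d,w) ∧ tagged(d,w).
Restrictor pairs: (d1,w6) ✓  (d1,w7) ✗  (d1,w9) ✓  (d2,w4) ✓  (d2,w7) ✓  (d2,w9) ✗  (d3,w4) ✗  (d3,w6) ✗  (d3,w9) ✓  (d4,w4) ✓  (d4,w5) ✓  (d4,w6) ✗  (d4,w8) ✓  (d4,w9) ✗  (d5,w3) ✓  (d5,w4) ✗  (d5,w7) ✓  (d5,w8) ✗
Counterexample: (d1,w7) is in located but fails the scope.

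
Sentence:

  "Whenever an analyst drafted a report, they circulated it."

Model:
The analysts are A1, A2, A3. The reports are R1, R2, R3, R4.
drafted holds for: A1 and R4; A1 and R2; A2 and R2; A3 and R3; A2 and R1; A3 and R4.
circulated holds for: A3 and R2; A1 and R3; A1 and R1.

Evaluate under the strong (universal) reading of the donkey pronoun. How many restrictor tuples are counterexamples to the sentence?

"it" takes "a report" as antecedent — a donkey pronoun bound across the clause boundary.
Strong reading: for every (a,r) with drafted(a,r), circulated(a,r).
Restrictor pairs: (A1,R2) ✗  (A1,R4) ✗  (A2,R1) ✗  (A2,R2) ✗  (A3,R3) ✗  (A3,R4) ✗
Counterexamples (restrictor pairs failing the scope): 6.

6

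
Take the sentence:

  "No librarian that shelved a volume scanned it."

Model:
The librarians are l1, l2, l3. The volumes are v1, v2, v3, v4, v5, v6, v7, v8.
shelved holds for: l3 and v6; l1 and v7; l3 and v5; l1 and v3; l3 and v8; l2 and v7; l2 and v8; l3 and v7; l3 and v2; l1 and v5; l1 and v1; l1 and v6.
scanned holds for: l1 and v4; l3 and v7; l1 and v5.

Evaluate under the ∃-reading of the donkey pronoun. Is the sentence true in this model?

False

"it" takes "a volume" as antecedent — a donkey pronoun bound across the clause boundary.
Truth condition: for no (l,v) with shelved(l,v) does scanned(l,v) hold.
Restrictor pairs — does the scope hold? (l1,v1):fails  (l1,v3):fails  (l1,v5):holds  (l1,v6):fails  (l1,v7):fails  (l2,v7):fails  (l2,v8):fails  (l3,v2):fails  (l3,v5):fails  (l3,v6):fails  (l3,v7):holds  (l3,v8):fails
Scope holds for 2 pair(s), so the sentence is false.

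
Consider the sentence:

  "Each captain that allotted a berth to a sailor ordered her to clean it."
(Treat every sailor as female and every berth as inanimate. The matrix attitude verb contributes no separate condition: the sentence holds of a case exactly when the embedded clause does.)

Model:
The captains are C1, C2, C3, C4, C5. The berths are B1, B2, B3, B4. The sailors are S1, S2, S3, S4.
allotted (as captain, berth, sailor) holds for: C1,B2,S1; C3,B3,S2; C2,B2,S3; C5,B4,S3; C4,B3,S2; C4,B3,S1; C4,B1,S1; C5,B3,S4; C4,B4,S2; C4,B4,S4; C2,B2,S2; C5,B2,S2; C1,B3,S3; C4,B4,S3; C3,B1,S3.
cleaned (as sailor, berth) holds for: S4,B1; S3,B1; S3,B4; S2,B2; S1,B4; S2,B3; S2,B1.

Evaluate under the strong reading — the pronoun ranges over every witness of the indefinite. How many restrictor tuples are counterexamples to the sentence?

8

"her" takes "a sailor" as antecedent and "it" takes "a berth"; both are donkey pronouns co-varying with the restrictor.
Strong reading: for every (c,b,s) with allotted(c,b,s), cleaned(s,b).
Restrictor triples: (C1,B2,S1)→cleaned(S1,B2) ✗  (C1,B3,S3)→cleaned(S3,B3) ✗  (C2,B2,S2)→cleaned(S2,B2) ✓  (C2,B2,S3)→cleaned(S3,B2) ✗  (C3,B1,S3)→cleaned(S3,B1) ✓  (C3,B3,S2)→cleaned(S2,B3) ✓  (C4,B1,S1)→cleaned(S1,B1) ✗  (C4,B3,S1)→cleaned(S1,B3) ✗  (C4,B3,S2)→cleaned(S2,B3) ✓  (C4,B4,S2)→cleaned(S2,B4) ✗  (C4,B4,S3)→cleaned(S3,B4) ✓  (C4,B4,S4)→cleaned(S4,B4) ✗  (C5,B2,S2)→cleaned(S2,B2) ✓  (C5,B3,S4)→cleaned(S4,B3) ✗  (C5,B4,S3)→cleaned(S3,B4) ✓
Counterexamples (restrictor triples failing the scope): 8.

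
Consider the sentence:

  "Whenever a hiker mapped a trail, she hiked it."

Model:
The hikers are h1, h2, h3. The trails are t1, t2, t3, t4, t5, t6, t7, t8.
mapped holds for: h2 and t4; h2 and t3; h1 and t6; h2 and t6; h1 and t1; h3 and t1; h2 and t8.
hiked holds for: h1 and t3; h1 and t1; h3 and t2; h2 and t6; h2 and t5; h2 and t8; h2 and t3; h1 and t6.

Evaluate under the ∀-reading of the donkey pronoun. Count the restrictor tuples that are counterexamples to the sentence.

"it" takes "a trail" as antecedent — a donkey pronoun bound across the clause boundary.
Strong reading: for every (h,t) with mapped(h,t), hiked(h,t).
Restrictor pairs: (h1,t1) ✓  (h1,t6) ✓  (h2,t3) ✓  (h2,t4) ✗  (h2,t6) ✓  (h2,t8) ✓  (h3,t1) ✗
Counterexamples (restrictor pairs failing the scope): 2.

2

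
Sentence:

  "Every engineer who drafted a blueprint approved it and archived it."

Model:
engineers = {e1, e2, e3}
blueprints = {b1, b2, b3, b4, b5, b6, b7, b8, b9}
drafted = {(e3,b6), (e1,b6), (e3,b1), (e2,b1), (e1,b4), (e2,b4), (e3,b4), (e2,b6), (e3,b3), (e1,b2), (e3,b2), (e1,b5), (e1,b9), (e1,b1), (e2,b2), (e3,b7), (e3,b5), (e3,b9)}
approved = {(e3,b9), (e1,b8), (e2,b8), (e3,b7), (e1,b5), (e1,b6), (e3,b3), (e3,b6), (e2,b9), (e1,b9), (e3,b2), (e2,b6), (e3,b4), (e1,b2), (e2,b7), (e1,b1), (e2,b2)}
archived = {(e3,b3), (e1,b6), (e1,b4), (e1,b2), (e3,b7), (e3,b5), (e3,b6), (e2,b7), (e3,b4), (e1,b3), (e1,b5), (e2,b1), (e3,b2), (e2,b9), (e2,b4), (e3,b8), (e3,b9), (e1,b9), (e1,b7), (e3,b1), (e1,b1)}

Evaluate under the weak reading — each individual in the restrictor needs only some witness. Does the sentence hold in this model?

False

"it" takes "a blueprint" as antecedent — a donkey pronoun bound across the clause boundary.
Weak reading: every engineer e with some drafted-blueprint has at least one drafted-blueprint b such that approved(e,b) ∧ archived(e,b).
Per engineer: e1:✓  e2:✗  e3:✓
e2 has no witness among its drafted-blueprints.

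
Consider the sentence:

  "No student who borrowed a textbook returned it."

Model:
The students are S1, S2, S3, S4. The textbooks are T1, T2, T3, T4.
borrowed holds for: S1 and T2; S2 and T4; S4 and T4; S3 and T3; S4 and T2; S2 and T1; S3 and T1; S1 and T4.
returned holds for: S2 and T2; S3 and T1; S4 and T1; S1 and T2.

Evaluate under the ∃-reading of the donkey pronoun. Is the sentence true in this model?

False

"it" takes "a textbook" as antecedent — a donkey pronoun bound across the clause boundary.
Truth condition: for no (s,t) with borrowed(s,t) does returned(s,t) hold.
Restrictor pairs — does the scope hold? (S1,T2):holds  (S1,T4):fails  (S2,T1):fails  (S2,T4):fails  (S3,T1):holds  (S3,T3):fails  (S4,T2):fails  (S4,T4):fails
Scope holds for 2 pair(s), so the sentence is false.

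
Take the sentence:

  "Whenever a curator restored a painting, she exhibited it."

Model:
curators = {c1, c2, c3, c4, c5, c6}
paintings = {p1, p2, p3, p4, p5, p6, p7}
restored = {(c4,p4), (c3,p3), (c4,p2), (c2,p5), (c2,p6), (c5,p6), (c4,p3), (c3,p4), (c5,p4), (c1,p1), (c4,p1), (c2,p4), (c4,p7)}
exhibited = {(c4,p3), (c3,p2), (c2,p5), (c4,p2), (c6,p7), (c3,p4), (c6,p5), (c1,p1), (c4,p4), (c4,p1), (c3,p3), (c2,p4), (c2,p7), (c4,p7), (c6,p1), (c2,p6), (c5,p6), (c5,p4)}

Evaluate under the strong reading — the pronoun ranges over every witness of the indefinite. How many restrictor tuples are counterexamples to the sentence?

0

"it" takes "a painting" as antecedent — a donkey pronoun bound across the clause boundary.
Strong reading: for every (c,p) with restored(c,p), exhibited(c,p).
Restrictor pairs: (c1,p1) ✓  (c2,p4) ✓  (c2,p5) ✓  (c2,p6) ✓  (c3,p3) ✓  (c3,p4) ✓  (c4,p1) ✓  (c4,p2) ✓  (c4,p3) ✓  (c4,p4) ✓  (c4,p7) ✓  (c5,p4) ✓  (c5,p6) ✓
Counterexamples (restrictor pairs failing the scope): 0.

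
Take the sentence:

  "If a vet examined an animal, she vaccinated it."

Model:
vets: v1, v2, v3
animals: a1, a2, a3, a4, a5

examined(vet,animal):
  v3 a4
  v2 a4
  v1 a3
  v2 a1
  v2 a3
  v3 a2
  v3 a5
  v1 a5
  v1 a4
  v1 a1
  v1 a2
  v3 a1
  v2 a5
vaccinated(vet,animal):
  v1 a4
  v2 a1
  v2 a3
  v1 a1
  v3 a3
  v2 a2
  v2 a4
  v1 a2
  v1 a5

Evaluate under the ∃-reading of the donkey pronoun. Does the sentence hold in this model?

False

"it" takes "an animal" as antecedent — a donkey pronoun bound across the clause boundary.
Weak reading: every vet v with some examined-animal has at least one examined-animal a such that vaccinated(v,a).
Per vet: v1:✓  v2:✓  v3:✗
v3 has no witness among its examined-animals.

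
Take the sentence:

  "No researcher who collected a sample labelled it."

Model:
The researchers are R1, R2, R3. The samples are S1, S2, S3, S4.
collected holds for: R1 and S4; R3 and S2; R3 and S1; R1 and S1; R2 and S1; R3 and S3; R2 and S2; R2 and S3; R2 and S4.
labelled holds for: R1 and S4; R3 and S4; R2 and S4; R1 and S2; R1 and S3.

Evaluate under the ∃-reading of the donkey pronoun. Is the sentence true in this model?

False

"it" takes "a sample" as antecedent — a donkey pronoun bound across the clause boundary.
Truth condition: for no (r,s) with collected(r,s) does labelled(r,s) hold.
Restrictor pairs — does the scope hold? (R1,S1):fails  (R1,S4):holds  (R2,S1):fails  (R2,S2):fails  (R2,S3):fails  (R2,S4):holds  (R3,S1):fails  (R3,S2):fails  (R3,S3):fails
Scope holds for 2 pair(s), so the sentence is false.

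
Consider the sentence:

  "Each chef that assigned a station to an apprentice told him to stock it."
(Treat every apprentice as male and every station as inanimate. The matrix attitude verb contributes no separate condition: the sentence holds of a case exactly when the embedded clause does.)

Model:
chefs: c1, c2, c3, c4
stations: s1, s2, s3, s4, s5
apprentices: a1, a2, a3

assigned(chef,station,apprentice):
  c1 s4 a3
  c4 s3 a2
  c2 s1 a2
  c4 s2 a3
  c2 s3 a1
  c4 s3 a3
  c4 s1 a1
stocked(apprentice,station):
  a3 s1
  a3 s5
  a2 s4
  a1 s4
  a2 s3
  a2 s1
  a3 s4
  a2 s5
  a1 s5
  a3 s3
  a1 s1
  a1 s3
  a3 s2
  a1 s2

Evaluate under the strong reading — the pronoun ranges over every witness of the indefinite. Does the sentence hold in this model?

"him" takes "an apprentice" as antecedent and "it" takes "a station"; both are donkey pronouns co-varying with the restrictor.
Strong reading: for every (c,s,a) with assigned(c,s,a), stocked(a,s).
Restrictor triples: (c1,s4,a3)→stocked(a3,s4) ✓  (c2,s1,a2)→stocked(a2,s1) ✓  (c2,s3,a1)→stocked(a1,s3) ✓  (c4,s1,a1)→stocked(a1,s1) ✓  (c4,s2,a3)→stocked(a3,s2) ✓  (c4,s3,a2)→stocked(a2,s3) ✓  (c4,s3,a3)→stocked(a3,s3) ✓
Every restrictor triple satisfies the scope.

True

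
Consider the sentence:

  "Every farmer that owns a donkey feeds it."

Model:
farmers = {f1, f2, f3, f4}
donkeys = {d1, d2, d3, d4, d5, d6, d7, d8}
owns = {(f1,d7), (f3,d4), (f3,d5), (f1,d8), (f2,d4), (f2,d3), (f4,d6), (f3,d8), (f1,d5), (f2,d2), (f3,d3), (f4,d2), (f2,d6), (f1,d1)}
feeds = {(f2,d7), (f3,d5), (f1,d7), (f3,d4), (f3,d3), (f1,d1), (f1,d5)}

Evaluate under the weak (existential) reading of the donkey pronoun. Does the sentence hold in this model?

"it" takes "a donkey" as antecedent — a donkey pronoun bound across the clause boundary.
Weak reading: every farmer f with some owns-donkey has at least one owns-donkey d such that feeds(f,d).
Per farmer: f1:✓  f2:✗  f3:✓  f4:✗
f2 has no witness among its owns-donkeys.

False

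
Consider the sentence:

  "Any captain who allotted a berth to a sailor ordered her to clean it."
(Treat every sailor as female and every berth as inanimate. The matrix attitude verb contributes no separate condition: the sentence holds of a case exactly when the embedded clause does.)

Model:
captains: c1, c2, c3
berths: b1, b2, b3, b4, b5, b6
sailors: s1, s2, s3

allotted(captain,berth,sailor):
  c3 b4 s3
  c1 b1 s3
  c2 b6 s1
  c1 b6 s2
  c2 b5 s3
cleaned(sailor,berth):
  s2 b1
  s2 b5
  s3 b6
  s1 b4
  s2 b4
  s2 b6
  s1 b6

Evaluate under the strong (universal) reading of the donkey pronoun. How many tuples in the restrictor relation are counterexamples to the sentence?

3

"her" takes "a sailor" as antecedent and "it" takes "a berth"; both are donkey pronouns co-varying with the restrictor.
Strong reading: for every (c,b,s) with allotted(c,b,s), cleaned(s,b).
Restrictor triples: (c1,b1,s3)→cleaned(s3,b1) ✗  (c1,b6,s2)→cleaned(s2,b6) ✓  (c2,b5,s3)→cleaned(s3,b5) ✗  (c2,b6,s1)→cleaned(s1,b6) ✓  (c3,b4,s3)→cleaned(s3,b4) ✗
Counterexamples (restrictor triples failing the scope): 3.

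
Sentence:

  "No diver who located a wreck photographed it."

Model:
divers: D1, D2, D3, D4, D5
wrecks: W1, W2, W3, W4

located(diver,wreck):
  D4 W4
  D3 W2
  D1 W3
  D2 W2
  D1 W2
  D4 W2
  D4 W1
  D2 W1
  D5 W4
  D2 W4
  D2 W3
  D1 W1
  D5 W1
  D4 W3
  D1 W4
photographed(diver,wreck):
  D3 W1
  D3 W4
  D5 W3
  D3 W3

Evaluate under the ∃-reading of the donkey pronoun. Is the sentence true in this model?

True

"it" takes "a wreck" as antecedent — a donkey pronoun bound across the clause boundary.
Truth condition: for no (d,w) with located(d,w) does photographed(d,w) hold.
Restrictor pairs — does the scope hold? (D1,W1):fails  (D1,W2):fails  (D1,W3):fails  (D1,W4):fails  (D2,W1):fails  (D2,W2):fails  (D2,W3):fails  (D2,W4):fails  (D3,W2):fails  (D4,W1):fails  (D4,W2):fails  (D4,W3):fails  (D4,W4):fails  (D5,W1):fails  (D5,W4):fails
Scope holds for no restrictor pair, so the sentence is true.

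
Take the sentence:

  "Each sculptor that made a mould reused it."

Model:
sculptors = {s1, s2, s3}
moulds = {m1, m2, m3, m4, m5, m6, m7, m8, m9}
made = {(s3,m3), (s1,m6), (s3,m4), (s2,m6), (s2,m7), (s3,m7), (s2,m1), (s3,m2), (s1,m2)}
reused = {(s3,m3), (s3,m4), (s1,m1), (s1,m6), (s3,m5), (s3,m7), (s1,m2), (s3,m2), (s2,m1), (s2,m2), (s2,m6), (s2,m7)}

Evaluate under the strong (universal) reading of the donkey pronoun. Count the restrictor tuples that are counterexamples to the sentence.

"it" takes "a mould" as antecedent — a donkey pronoun bound across the clause boundary.
Strong reading: for every (s,m) with made(s,m), reused(s,m).
Restrictor pairs: (s1,m2) ✓  (s1,m6) ✓  (s2,m1) ✓  (s2,m6) ✓  (s2,m7) ✓  (s3,m2) ✓  (s3,m3) ✓  (s3,m4) ✓  (s3,m7) ✓
Counterexamples (restrictor pairs failing the scope): 0.

0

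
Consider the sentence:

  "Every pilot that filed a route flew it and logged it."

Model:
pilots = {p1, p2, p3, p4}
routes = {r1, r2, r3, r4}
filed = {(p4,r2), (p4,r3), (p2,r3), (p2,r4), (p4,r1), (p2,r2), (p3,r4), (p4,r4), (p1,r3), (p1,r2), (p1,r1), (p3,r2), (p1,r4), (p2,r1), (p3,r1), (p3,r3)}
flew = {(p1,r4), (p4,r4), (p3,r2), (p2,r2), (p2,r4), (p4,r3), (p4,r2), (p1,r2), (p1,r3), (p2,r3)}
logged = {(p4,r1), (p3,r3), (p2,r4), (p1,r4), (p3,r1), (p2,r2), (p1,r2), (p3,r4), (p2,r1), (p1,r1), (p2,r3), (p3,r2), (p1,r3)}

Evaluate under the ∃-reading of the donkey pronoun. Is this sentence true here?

"it" takes "a route" as antecedent — a donkey pronoun bound across the clause boundary.
Weak reading: every pilot p with some filed-route has at least one filed-route r such that flew(p,r) ∧ logged(p,r).
Per pilot: p1:✓  p2:✓  p3:✓  p4:✗
p4 has no witness among its filed-routes.

False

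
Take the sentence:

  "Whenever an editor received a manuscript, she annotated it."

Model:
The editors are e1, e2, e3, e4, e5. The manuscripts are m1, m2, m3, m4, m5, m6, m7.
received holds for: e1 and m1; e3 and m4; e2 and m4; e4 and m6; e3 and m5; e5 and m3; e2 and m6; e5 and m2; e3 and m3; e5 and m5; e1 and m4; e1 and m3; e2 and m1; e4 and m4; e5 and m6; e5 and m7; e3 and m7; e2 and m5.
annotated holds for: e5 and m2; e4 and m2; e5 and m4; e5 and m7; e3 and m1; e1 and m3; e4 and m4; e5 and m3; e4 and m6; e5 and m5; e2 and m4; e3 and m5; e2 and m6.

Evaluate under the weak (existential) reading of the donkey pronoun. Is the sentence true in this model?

True

"it" takes "a manuscript" as antecedent — a donkey pronoun bound across the clause boundary.
Weak reading: every editor e with some received-manuscript has at least one received-manuscript m such that annotated(e,m).
Per editor: e1:✓  e2:✓  e3:✓  e4:✓  e5:✓
Every editor in the restrictor has a witness.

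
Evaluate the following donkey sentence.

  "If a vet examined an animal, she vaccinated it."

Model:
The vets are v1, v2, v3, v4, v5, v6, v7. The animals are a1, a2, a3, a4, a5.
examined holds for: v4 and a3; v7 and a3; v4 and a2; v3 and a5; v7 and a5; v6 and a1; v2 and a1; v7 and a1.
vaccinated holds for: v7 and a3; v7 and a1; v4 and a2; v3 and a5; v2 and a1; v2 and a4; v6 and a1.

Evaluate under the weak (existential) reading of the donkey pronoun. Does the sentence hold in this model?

True

"it" takes "an animal" as antecedent — a donkey pronoun bound across the clause boundary.
Weak reading: every vet v with some examined-animal has at least one examined-animal a such that vaccinated(v,a).
Per vet: v2:✓  v3:✓  v4:✓  v6:✓  v7:✓
Every vet in the restrictor has a witness.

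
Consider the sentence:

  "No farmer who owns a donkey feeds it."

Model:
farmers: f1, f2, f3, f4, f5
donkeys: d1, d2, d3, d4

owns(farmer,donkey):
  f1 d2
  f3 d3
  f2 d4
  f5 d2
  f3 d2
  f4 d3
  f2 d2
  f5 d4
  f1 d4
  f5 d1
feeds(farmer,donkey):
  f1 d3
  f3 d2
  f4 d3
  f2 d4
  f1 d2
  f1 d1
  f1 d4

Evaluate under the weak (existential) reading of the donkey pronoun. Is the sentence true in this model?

"it" takes "a donkey" as antecedent — a donkey pronoun bound across the clause boundary.
Truth condition: for no (f,d) with owns(f,d) does feeds(f,d) hold.
Restrictor pairs — does the scope hold? (f1,d2):holds  (f1,d4):holds  (f2,d2):fails  (f2,d4):holds  (f3,d2):holds  (f3,d3):fails  (f4,d3):holds  (f5,d1):fails  (f5,d2):fails  (f5,d4):fails
Scope holds for 5 pair(s), so the sentence is false.

False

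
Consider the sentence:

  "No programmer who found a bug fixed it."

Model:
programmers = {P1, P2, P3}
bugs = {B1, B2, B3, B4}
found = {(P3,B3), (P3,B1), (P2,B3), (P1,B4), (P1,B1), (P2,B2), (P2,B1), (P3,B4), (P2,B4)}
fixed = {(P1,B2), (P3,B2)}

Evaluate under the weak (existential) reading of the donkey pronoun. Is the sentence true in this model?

True

"it" takes "a bug" as antecedent — a donkey pronoun bound across the clause boundary.
Truth condition: for no (p,b) with found(p,b) does fixed(p,b) hold.
Restrictor pairs — does the scope hold? (P1,B1):fails  (P1,B4):fails  (P2,B1):fails  (P2,B2):fails  (P2,B3):fails  (P2,B4):fails  (P3,B1):fails  (P3,B3):fails  (P3,B4):fails
Scope holds for no restrictor pair, so the sentence is true.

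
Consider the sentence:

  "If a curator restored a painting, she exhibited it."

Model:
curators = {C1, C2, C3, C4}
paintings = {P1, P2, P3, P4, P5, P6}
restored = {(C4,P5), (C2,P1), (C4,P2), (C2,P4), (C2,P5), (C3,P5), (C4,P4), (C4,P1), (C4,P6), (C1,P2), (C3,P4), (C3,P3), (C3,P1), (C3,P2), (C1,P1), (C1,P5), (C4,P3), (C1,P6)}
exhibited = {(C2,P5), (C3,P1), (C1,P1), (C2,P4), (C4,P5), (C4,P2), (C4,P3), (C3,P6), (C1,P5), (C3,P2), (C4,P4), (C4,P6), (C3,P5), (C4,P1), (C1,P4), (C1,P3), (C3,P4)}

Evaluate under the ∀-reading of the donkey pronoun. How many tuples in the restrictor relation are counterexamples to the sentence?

4

"it" takes "a painting" as antecedent — a donkey pronoun bound across the clause boundary.
Strong reading: for every (c,p) with restored(c,p), exhibited(c,p).
Restrictor pairs: (C1,P1) ✓  (C1,P2) ✗  (C1,P5) ✓  (C1,P6) ✗  (C2,P1) ✗  (C2,P4) ✓  (C2,P5) ✓  (C3,P1) ✓  (C3,P2) ✓  (C3,P3) ✗  (C3,P4) ✓  (C3,P5) ✓  (C4,P1) ✓  (C4,P2) ✓  (C4,P3) ✓  (C4,P4) ✓  (C4,P5) ✓  (C4,P6) ✓
Counterexamples (restrictor pairs failing the scope): 4.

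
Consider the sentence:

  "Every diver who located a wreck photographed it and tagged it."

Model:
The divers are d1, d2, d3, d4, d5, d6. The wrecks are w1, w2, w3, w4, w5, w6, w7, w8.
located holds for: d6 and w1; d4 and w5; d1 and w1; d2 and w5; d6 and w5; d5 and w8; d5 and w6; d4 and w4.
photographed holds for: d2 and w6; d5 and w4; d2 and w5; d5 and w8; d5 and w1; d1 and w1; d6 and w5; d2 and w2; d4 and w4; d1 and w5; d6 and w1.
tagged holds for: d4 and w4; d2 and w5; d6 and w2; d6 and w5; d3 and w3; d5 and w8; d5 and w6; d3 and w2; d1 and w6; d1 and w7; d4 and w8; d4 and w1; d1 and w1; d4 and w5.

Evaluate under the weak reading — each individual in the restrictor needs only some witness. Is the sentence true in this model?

True

"it" takes "a wreck" as antecedent — a donkey pronoun bound across the clause boundary.
Weak reading: every diver d with some located-wreck has at least one located-wreck w such that photographed(d,w) ∧ tagged(d,w).
Per diver: d1:✓  d2:✓  d4:✓  d5:✓  d6:✓
Every diver in the restrictor has a witness.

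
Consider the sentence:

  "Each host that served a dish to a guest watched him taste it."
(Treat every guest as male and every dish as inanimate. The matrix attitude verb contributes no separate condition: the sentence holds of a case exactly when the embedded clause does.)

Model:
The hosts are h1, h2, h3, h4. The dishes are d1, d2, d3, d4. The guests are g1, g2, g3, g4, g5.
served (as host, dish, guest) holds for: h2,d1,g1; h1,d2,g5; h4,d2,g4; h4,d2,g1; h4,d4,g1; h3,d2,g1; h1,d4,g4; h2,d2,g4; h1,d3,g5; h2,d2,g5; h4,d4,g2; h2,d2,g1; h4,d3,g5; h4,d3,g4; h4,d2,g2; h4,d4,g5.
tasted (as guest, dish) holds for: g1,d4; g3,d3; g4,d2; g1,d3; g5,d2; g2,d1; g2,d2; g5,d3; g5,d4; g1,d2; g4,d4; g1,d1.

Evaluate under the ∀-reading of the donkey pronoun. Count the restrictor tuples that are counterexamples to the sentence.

2

"him" takes "a guest" as antecedent and "it" takes "a dish"; both are donkey pronouns co-varying with the restrictor.
Strong reading: for every (h,d,g) with served(h,d,g), tasted(g,d).
Restrictor triples: (h1,d2,g5)→tasted(g5,d2) ✓  (h1,d3,g5)→tasted(g5,d3) ✓  (h1,d4,g4)→tasted(g4,d4) ✓  (h2,d1,g1)→tasted(g1,d1) ✓  (h2,d2,g1)→tasted(g1,d2) ✓  (h2,d2,g4)→tasted(g4,d2) ✓  (h2,d2,g5)→tasted(g5,d2) ✓  (h3,d2,g1)→tasted(g1,d2) ✓  (h4,d2,g1)→tasted(g1,d2) ✓  (h4,d2,g2)→tasted(g2,d2) ✓  (h4,d2,g4)→tasted(g4,d2) ✓  (h4,d3,g4)→tasted(g4,d3) ✗  (h4,d3,g5)→tasted(g5,d3) ✓  (h4,d4,g1)→tasted(g1,d4) ✓  (h4,d4,g2)→tasted(g2,d4) ✗  (h4,d4,g5)→tasted(g5,d4) ✓
Counterexamples (restrictor triples failing the scope): 2.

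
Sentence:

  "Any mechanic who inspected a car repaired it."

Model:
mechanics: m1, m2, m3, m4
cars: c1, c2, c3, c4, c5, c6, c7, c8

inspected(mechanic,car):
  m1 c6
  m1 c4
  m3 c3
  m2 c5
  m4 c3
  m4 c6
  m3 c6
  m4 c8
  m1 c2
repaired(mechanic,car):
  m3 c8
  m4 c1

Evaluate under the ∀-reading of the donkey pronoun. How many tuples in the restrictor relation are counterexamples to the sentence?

9

"it" takes "a car" as antecedent — a donkey pronoun bound across the clause boundary.
Strong reading: for every (m,c) with inspected(m,c), repaired(m,c).
Restrictor pairs: (m1,c2) ✗  (m1,c4) ✗  (m1,c6) ✗  (m2,c5) ✗  (m3,c3) ✗  (m3,c6) ✗  (m4,c3) ✗  (m4,c6) ✗  (m4,c8) ✗
Counterexamples (restrictor pairs failing the scope): 9.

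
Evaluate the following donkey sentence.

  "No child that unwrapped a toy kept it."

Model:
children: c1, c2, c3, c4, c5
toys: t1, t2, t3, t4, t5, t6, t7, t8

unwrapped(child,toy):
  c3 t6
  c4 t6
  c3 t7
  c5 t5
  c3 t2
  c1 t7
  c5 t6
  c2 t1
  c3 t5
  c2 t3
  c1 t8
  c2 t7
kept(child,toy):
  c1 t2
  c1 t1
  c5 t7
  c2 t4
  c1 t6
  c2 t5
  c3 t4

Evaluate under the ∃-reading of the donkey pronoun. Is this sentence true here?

"it" takes "a toy" as antecedent — a donkey pronoun bound across the clause boundary.
Truth condition: for no (c,t) with unwrapped(c,t) does kept(c,t) hold.
Restrictor pairs — does the scope hold? (c1,t7):fails  (c1,t8):fails  (c2,t1):fails  (c2,t3):fails  (c2,t7):fails  (c3,t2):fails  (c3,t5):fails  (c3,t6):fails  (c3,t7):fails  (c4,t6):fails  (c5,t5):fails  (c5,t6):fails
Scope holds for no restrictor pair, so the sentence is true.

True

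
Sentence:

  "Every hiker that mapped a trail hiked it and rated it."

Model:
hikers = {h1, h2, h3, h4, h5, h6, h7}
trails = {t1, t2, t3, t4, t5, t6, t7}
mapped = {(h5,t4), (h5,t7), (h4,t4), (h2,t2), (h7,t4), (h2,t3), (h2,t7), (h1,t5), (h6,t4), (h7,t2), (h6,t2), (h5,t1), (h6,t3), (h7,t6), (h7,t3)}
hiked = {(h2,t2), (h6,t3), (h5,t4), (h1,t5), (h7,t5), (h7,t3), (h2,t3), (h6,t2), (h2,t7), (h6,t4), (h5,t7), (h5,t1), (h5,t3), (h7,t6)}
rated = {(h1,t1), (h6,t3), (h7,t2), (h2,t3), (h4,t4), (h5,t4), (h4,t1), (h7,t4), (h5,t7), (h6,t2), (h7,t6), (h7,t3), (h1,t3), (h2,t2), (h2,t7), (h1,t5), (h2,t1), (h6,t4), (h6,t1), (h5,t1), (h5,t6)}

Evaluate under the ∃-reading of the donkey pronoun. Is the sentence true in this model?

"it" takes "a trail" as antecedent — a donkey pronoun bound across the clause boundary.
Weak reading: every hiker h with some mapped-trail has at least one mapped-trail t such that hiked(h,t) ∧ rated(h,t).
Per hiker: h1:✓  h2:✓  h4:✗  h5:✓  h6:✓  h7:✓
h4 has no witness among its mapped-trails.

False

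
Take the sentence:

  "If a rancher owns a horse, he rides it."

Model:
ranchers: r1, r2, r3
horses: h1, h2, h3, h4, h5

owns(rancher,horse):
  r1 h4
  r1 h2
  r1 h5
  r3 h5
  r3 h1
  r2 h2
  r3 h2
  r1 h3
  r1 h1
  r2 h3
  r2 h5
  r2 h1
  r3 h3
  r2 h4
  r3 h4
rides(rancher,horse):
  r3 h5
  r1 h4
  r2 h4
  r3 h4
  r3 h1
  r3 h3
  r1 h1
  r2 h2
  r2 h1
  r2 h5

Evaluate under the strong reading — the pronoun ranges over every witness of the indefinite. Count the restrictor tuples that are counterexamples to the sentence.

5

"it" takes "a horse" as antecedent — a donkey pronoun bound across the clause boundary.
Strong reading: for every (r,h) with owns(r,h), rides(r,h).
Restrictor pairs: (r1,h1) ✓  (r1,h2) ✗  (r1,h3) ✗  (r1,h4) ✓  (r1,h5) ✗  (r2,h1) ✓  (r2,h2) ✓  (r2,h3) ✗  (r2,h4) ✓  (r2,h5) ✓  (r3,h1) ✓  (r3,h2) ✗  (r3,h3) ✓  (r3,h4) ✓  (r3,h5) ✓
Counterexamples (restrictor pairs failing the scope): 5.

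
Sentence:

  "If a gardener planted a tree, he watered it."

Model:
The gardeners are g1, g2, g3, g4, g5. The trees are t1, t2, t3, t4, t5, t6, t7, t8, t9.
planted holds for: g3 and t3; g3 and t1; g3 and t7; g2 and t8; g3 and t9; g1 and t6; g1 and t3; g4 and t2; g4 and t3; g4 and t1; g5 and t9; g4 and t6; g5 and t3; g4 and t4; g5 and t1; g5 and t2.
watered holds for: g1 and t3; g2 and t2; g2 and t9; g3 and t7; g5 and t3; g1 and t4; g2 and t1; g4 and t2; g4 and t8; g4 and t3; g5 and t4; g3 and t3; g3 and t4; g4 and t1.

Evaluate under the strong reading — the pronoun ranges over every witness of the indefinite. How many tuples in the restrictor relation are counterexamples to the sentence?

"it" takes "a tree" as antecedent — a donkey pronoun bound across the clause boundary.
Strong reading: for every (g,t) with planted(g,t), watered(g,t).
Restrictor pairs: (g1,t3) ✓  (g1,t6) ✗  (g2,t8) ✗  (g3,t1) ✗  (g3,t3) ✓  (g3,t7) ✓  (g3,t9) ✗  (g4,t1) ✓  (g4,t2) ✓  (g4,t3) ✓  (g4,t4) ✗  (g4,t6) ✗  (g5,t1) ✗  (g5,t2) ✗  (g5,t3) ✓  (g5,t9) ✗
Counterexamples (restrictor pairs failing the scope): 9.

9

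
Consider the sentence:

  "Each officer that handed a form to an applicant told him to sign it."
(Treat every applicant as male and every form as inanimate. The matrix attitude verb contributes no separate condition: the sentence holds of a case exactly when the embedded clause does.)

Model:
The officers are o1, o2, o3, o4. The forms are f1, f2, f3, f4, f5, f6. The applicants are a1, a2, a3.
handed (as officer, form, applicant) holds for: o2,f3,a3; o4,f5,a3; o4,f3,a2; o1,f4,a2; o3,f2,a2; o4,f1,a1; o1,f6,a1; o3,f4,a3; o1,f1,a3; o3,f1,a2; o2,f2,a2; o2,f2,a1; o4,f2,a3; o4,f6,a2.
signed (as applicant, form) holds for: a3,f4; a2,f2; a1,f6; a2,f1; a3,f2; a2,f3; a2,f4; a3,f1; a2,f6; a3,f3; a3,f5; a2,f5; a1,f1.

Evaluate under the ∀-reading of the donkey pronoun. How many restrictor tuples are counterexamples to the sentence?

"him" takes "an applicant" as antecedent and "it" takes "a form"; both are donkey pronouns co-varying with the restrictor.
Strong reading: for every (o,f,a) with handed(o,f,a), signed(a,f).
Restrictor triples: (o1,f1,a3)→signed(a3,f1) ✓  (o1,f4,a2)→signed(a2,f4) ✓  (o1,f6,a1)→signed(a1,f6) ✓  (o2,f2,a1)→signed(a1,f2) ✗  (o2,f2,a2)→signed(a2,f2) ✓  (o2,f3,a3)→signed(a3,f3) ✓  (o3,f1,a2)→signed(a2,f1) ✓  (o3,f2,a2)→signed(a2,f2) ✓  (o3,f4,a3)→signed(a3,f4) ✓  (o4,f1,a1)→signed(a1,f1) ✓  (o4,f2,a3)→signed(a3,f2) ✓  (o4,f3,a2)→signed(a2,f3) ✓  (o4,f5,a3)→signed(a3,f5) ✓  (o4,f6,a2)→signed(a2,f6) ✓
Counterexamples (restrictor triples failing the scope): 1.

1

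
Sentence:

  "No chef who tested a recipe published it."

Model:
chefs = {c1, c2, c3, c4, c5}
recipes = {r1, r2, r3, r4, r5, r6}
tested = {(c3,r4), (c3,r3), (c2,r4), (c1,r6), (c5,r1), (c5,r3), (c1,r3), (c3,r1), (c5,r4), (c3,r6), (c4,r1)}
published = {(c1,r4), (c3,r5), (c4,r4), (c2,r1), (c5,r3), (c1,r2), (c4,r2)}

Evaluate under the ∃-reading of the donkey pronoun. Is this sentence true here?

"it" takes "a recipe" as antecedent — a donkey pronoun bound across the clause boundary.
Truth condition: for no (c,r) with tested(c,r) does published(c,r) hold.
Restrictor pairs — does the scope hold? (c1,r3):fails  (c1,r6):fails  (c2,r4):fails  (c3,r1):fails  (c3,r3):fails  (c3,r4):fails  (c3,r6):fails  (c4,r1):fails  (c5,r1):fails  (c5,r3):holds  (c5,r4):fails
Scope holds for 1 pair(s), so the sentence is false.

False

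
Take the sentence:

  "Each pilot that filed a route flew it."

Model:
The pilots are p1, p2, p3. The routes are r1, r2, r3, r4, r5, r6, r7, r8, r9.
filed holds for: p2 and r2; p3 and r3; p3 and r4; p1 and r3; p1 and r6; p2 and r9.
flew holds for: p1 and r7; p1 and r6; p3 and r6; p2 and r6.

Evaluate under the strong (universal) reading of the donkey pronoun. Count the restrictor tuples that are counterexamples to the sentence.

"it" takes "a route" as antecedent — a donkey pronoun bound across the clause boundary.
Strong reading: for every (p,r) with filed(p,r), flew(p,r).
Restrictor pairs: (p1,r3) ✗  (p1,r6) ✓  (p2,r2) ✗  (p2,r9) ✗  (p3,r3) ✗  (p3,r4) ✗
Counterexamples (restrictor pairs failing the scope): 5.

5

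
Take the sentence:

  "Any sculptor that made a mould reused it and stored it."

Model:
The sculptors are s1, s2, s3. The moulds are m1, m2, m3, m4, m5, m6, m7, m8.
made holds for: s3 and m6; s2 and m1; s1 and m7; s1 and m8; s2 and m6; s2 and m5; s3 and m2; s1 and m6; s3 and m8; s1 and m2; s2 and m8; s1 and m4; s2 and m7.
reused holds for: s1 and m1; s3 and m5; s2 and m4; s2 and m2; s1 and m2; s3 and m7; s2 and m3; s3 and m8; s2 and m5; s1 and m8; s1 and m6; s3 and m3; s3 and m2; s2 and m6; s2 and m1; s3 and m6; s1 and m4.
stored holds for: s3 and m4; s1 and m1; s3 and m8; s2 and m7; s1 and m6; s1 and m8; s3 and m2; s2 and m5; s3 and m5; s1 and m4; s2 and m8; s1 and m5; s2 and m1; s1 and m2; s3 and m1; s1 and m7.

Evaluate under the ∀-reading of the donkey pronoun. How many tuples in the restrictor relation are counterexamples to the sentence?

"it" takes "a mould" as antecedent — a donkey pronoun bound across the clause boundary.
Strong reading: for every (s,m) with made(s,m), reused(s,m) ∧ stored(s,m).
Restrictor pairs: (s1,m2) ✓  (s1,m4) ✓  (s1,m6) ✓  (s1,m7) ✗  (s1,m8) ✓  (s2,m1) ✓  (s2,m5) ✓  (s2,m6) ✗  (s2,m7) ✗  (s2,m8) ✗  (s3,m2) ✓  (s3,m6) ✗  (s3,m8) ✓
Counterexamples (restrictor pairs failing the scope): 5.

5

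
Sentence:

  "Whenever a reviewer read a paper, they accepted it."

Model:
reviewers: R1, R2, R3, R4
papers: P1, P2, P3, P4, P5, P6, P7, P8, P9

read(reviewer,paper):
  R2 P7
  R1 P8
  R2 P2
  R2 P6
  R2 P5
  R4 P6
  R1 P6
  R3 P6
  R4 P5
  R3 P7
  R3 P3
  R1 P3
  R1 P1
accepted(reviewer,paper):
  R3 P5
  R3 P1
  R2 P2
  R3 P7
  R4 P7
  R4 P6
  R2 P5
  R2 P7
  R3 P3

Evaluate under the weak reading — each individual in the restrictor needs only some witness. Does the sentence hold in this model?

False

"it" takes "a paper" as antecedent — a donkey pronoun bound across the clause boundary.
Weak reading: every reviewer r with some read-paper has at least one read-paper p such that accepted(r,p).
Per reviewer: R1:✗  R2:✓  R3:✓  R4:✓
R1 has no witness among its read-papers.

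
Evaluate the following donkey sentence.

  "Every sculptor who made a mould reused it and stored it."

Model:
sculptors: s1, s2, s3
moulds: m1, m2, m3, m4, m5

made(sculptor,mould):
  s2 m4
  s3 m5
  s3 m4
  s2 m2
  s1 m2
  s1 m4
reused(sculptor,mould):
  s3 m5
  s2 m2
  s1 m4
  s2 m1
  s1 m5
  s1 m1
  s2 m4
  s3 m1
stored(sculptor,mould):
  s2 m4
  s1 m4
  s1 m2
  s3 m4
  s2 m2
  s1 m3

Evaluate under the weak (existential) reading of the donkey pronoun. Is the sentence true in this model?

False

"it" takes "a mould" as antecedent — a donkey pronoun bound across the clause boundary.
Weak reading: every sculptor s with some made-mould has at least one made-mould m such that reused(s,m) ∧ stored(s,m).
Per sculptor: s1:✓  s2:✓  s3:✗
s3 has no witness among its made-moulds.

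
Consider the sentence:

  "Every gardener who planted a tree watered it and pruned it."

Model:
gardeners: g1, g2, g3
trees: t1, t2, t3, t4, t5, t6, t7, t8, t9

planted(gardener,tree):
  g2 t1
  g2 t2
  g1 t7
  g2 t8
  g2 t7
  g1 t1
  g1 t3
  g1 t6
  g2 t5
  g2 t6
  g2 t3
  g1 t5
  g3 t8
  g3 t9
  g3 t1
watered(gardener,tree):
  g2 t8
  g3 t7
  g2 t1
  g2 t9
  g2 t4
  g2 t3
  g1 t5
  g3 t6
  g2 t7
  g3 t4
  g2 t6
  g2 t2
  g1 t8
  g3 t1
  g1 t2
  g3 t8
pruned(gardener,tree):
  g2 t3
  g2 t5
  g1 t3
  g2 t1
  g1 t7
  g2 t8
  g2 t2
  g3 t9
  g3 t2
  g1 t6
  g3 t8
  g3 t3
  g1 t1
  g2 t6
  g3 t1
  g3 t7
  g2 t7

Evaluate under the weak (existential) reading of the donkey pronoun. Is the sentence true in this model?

False

"it" takes "a tree" as antecedent — a donkey pronoun bound across the clause boundary.
Weak reading: every gardener g with some planted-tree has at least one planted-tree t such that watered(g,t) ∧ pruned(g,t).
Per gardener: g1:✗  g2:✓  g3:✓
g1 has no witness among its planted-trees.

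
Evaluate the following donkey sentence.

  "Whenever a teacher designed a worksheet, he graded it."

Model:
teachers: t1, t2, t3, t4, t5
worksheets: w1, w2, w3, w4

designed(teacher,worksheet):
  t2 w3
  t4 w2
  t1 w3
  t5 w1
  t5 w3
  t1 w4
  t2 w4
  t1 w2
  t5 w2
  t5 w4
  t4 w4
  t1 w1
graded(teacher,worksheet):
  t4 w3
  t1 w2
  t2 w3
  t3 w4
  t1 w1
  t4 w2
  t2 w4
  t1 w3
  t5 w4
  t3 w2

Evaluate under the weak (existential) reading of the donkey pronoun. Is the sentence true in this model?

"it" takes "a worksheet" as antecedent — a donkey pronoun bound across the clause boundary.
Weak reading: every teacher t with some designed-worksheet has at least one designed-worksheet w such that graded(t,w).
Per teacher: t1:✓  t2:✓  t4:✓  t5:✓
Every teacher in the restrictor has a witness.

True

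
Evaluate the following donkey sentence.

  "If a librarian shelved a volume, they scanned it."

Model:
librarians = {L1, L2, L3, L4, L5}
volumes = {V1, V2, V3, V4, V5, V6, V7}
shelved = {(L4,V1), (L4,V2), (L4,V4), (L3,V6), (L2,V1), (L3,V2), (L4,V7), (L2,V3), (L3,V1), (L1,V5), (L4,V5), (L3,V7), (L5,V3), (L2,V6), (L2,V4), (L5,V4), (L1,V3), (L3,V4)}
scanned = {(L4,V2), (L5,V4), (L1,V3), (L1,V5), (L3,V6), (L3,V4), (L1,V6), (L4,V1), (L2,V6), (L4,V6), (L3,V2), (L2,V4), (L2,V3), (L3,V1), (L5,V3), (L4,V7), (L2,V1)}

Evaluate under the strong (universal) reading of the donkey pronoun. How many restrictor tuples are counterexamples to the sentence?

3

"it" takes "a volume" as antecedent — a donkey pronoun bound across the clause boundary.
Strong reading: for every (l,v) with shelved(l,v), scanned(l,v).
Restrictor pairs: (L1,V3) ✓  (L1,V5) ✓  (L2,V1) ✓  (L2,V3) ✓  (L2,V4) ✓  (L2,V6) ✓  (L3,V1) ✓  (L3,V2) ✓  (L3,V4) ✓  (L3,V6) ✓  (L3,V7) ✗  (L4,V1) ✓  (L4,V2) ✓  (L4,V4) ✗  (L4,V5) ✗  (L4,V7) ✓  (L5,V3) ✓  (L5,V4) ✓
Counterexamples (restrictor pairs failing the scope): 3.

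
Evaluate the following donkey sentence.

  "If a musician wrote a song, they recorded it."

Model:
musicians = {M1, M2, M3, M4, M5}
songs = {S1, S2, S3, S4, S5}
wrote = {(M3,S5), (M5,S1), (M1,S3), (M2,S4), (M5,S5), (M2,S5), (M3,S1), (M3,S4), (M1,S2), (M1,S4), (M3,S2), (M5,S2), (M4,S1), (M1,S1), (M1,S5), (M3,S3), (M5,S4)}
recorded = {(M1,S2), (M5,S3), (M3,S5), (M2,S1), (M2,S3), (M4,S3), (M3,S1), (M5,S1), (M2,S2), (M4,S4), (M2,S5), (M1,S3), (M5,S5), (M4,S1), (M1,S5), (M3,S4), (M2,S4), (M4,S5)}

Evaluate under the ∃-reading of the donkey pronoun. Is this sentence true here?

"it" takes "a song" as antecedent — a donkey pronoun bound across the clause boundary.
Weak reading: every musician m with some wrote-song has at least one wrote-song s such that recorded(m,s).
Per musician: M1:✓  M2:✓  M3:✓  M4:✓  M5:✓
Every musician in the restrictor has a witness.

True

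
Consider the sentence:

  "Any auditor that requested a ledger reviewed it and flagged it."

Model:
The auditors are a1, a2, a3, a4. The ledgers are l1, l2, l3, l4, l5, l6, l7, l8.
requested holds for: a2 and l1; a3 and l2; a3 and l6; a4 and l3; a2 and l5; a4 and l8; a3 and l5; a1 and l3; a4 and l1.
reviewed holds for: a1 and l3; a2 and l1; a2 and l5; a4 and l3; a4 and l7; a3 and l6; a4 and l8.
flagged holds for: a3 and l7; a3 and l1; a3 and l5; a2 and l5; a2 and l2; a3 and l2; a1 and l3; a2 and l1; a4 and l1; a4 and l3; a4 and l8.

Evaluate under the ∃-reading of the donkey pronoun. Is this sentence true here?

False

"it" takes "a ledger" as antecedent — a donkey pronoun bound across the clause boundary.
Weak reading: every auditor a with some requested-ledger has at least one requested-ledger l such that reviewed(a,l) ∧ flagged(a,l).
Per auditor: a1:✓  a2:✓  a3:✗  a4:✓
a3 has no witness among its requested-ledgers.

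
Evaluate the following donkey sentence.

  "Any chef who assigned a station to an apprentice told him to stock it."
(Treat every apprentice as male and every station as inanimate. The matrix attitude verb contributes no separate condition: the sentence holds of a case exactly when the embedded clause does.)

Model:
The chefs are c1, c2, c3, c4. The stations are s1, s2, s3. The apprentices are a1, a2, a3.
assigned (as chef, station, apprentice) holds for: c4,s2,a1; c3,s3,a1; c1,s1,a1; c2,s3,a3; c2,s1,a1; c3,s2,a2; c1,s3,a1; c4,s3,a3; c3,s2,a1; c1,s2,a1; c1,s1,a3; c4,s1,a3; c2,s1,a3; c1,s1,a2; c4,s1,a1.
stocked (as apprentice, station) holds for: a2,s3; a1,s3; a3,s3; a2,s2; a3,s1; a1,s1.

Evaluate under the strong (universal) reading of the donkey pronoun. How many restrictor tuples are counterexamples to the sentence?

4

"him" takes "an apprentice" as antecedent and "it" takes "a station"; both are donkey pronouns co-varying with the restrictor.
Strong reading: for every (c,s,a) with assigned(c,s,a), stocked(a,s).
Restrictor triples: (c1,s1,a1)→stocked(a1,s1) ✓  (c1,s1,a2)→stocked(a2,s1) ✗  (c1,s1,a3)→stocked(a3,s1) ✓  (c1,s2,a1)→stocked(a1,s2) ✗  (c1,s3,a1)→stocked(a1,s3) ✓  (c2,s1,a1)→stocked(a1,s1) ✓  (c2,s1,a3)→stocked(a3,s1) ✓  (c2,s3,a3)→stocked(a3,s3) ✓  (c3,s2,a1)→stocked(a1,s2) ✗  (c3,s2,a2)→stocked(a2,s2) ✓  (c3,s3,a1)→stocked(a1,s3) ✓  (c4,s1,a1)→stocked(a1,s1) ✓  (c4,s1,a3)→stocked(a3,s1) ✓  (c4,s2,a1)→stocked(a1,s2) ✗  (c4,s3,a3)→stocked(a3,s3) ✓
Counterexamples (restrictor triples failing the scope): 4.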